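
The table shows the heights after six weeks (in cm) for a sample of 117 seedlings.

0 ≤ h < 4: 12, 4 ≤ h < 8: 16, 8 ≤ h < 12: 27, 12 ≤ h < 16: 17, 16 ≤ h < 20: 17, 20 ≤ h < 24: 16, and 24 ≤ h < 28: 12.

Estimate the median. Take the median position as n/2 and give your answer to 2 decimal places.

Cumulative frequencies: 12, 28, 55, 72, 89, 105, 117
n = 117; position = n/2 = 58.5.
This falls in the class 12 ≤ h < 16: L = 12, F = 55, f = 17, h = 4.
Median ≈ 12 + ((58.5 − 55) / 17) × 4 = 12.8235

12.82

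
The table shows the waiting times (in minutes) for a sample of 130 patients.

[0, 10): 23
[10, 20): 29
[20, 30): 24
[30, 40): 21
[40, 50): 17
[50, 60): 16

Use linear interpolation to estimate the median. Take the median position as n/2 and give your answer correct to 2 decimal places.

Cumulative frequencies: 23, 52, 76, 97, 114, 130
n = 130; position = n/2 = 65.
This falls in the class [20, 30): L = 20, F = 52, f = 24, h = 10.
Median ≈ 20 + ((65 − 52) / 24) × 10 = 25.4167

25.42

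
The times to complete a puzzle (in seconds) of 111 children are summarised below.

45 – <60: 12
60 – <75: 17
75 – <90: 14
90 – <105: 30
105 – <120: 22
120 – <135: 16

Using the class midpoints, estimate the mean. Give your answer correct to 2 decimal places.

93.45

Midpoints: 52.5, 67.5, 82.5, 97.5, 112.5, 127.5
Σfm = 12×52.5 + 17×67.5 + 14×82.5 + 30×97.5 + 22×112.5 + 16×127.5 = 10372.5
n = Σf = 111
Mean = 10372.5 / 111 = 93.4459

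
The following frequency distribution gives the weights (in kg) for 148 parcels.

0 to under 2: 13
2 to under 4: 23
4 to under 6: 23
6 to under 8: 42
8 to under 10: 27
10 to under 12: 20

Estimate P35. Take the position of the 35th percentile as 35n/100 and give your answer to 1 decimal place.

Cumulative frequencies: 13, 36, 59, 101, 128, 148
n = 148; position = 35n/100 = 51.8.
This falls in the class 4 to under 6: L = 4, F = 36, f = 23, h = 2.
35th percentile ≈ 4 + ((51.8 − 36) / 23) × 2 = 5.3739

5.4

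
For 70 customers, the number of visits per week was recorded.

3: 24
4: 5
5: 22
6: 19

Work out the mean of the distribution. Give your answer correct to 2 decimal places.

Values: 3, 4, 5, 6
Σfx = 24×3 + 5×4 + 22×5 + 19×6 = 316
n = Σf = 70
Mean = 316 / 70 = 4.5143

4.51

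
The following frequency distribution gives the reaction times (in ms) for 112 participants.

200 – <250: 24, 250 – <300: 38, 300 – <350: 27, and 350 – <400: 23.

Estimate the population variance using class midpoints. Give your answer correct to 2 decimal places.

2713.45

Midpoints: 225, 275, 325, 375
n = 112, Σfm = 33250, mean = 296.8750
Σfm² = 10175000
Σf(m − x̄)² = Σfm² − (Σfm)²/n = 10175000 − 33250²/112 = 303906.2500
Population variance = 303906.2500 / 112 = 2713.4487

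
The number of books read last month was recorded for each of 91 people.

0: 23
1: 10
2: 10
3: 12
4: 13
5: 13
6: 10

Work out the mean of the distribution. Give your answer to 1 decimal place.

2.7

Values: 0, 1, 2, 3, 4, 5, 6
Σfx = 23×0 + 10×1 + 10×2 + 12×3 + 13×4 + 13×5 + 10×6 = 243
n = Σf = 91
Mean = 243 / 91 = 2.6703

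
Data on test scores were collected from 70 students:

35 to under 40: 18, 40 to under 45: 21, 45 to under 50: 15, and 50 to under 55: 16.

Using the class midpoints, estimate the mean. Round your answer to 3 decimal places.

Midpoints: 37.5, 42.5, 47.5, 52.5
Σfm = 18×37.5 + 21×42.5 + 15×47.5 + 16×52.5 = 3120
n = Σf = 70
Mean = 3120 / 70 = 44.5714

44.571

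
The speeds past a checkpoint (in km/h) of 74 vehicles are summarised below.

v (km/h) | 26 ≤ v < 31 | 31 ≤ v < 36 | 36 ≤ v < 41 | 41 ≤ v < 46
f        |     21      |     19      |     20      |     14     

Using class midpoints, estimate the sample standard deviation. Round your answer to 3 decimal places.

Midpoints: 28.5, 33.5, 38.5, 43.5
n = 74, Σfm = 2614, mean = 35.3243
Σfm² = 94516.5
Σf(m − x̄)² = Σfm² − (Σfm)²/n = 94516.5 − 2614²/74 = 2178.7162
Sample variance = 2178.7162 / 73 = 29.8454
Standard deviation = √29.8454 = 5.4631

5.463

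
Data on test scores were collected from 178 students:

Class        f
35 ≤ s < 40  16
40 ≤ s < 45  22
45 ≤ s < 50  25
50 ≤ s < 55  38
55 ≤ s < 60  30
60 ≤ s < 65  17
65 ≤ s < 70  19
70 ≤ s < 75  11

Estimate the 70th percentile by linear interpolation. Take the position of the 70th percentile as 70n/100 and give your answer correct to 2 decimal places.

Cumulative frequencies: 16, 38, 63, 101, 131, 148, 167, 178
n = 178; position = 70n/100 = 124.6.
This falls in the class 55 ≤ s < 60: L = 55, F = 101, f = 30, h = 5.
70th percentile ≈ 55 + ((124.6 − 101) / 30) × 5 = 58.9333

58.93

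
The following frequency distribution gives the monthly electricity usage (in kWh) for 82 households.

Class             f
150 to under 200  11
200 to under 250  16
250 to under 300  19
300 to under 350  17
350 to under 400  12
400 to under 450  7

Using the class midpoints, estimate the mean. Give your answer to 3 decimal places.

Midpoints: 175, 225, 275, 325, 375, 425
Σfm = 11×175 + 16×225 + 19×275 + 17×325 + 12×375 + 7×425 = 23750
n = Σf = 82
Mean = 23750 / 82 = 289.6341

289.634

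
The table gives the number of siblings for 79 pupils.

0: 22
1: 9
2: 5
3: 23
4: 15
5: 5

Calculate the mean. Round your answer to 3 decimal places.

2.190

Values: 0, 1, 2, 3, 4, 5
Σfx = 22×0 + 9×1 + 5×2 + 23×3 + 15×4 + 5×5 = 173
n = Σf = 79
Mean = 173 / 79 = 2.1899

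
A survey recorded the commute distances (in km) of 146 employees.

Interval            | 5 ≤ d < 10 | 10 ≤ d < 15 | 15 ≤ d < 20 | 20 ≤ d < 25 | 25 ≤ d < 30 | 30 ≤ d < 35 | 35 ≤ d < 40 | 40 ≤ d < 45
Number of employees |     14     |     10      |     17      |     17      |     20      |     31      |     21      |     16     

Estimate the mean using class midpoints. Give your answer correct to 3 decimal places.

26.952

Midpoints: 7.5, 12.5, 17.5, 22.5, 27.5, 32.5, 37.5, 42.5
Σfm = 14×7.5 + 10×12.5 + 17×17.5 + 17×22.5 + 20×27.5 + 31×32.5 + 21×37.5 + 16×42.5 = 3935
n = Σf = 146
Mean = 3935 / 146 = 26.9521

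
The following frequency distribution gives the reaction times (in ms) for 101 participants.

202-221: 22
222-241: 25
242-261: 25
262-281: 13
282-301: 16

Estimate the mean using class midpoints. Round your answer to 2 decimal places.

246.75

Midpoints: 211.5, 231.5, 251.5, 271.5, 291.5
Σfm = 22×211.5 + 25×231.5 + 25×251.5 + 13×271.5 + 16×291.5 = 24921.5
n = Σf = 101
Mean = 24921.5 / 101 = 246.7475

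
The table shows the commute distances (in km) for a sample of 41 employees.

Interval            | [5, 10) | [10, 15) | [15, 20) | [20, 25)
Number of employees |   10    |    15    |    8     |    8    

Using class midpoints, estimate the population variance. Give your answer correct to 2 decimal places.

27.57

Midpoints: 7.5, 12.5, 17.5, 22.5
n = 41, Σfm = 582.5, mean = 14.2073
Σfm² = 9406.25
Σf(m − x̄)² = Σfm² − (Σfm)²/n = 9406.25 − 582.5²/41 = 1130.4878
Population variance = 1130.4878 / 41 = 27.5729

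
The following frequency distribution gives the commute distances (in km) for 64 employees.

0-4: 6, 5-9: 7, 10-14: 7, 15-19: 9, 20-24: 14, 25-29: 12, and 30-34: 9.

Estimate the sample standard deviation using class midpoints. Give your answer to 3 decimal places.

Midpoints: 2, 7, 12, 17, 22, 27, 32
n = 64, Σfm = 1218, mean = 19.0312
Σfm² = 28716
Σf(m − x̄)² = Σfm² − (Σfm)²/n = 28716 − 1218²/64 = 5535.9375
Sample variance = 5535.9375 / 63 = 87.8720
Standard deviation = √87.8720 = 9.3740

9.374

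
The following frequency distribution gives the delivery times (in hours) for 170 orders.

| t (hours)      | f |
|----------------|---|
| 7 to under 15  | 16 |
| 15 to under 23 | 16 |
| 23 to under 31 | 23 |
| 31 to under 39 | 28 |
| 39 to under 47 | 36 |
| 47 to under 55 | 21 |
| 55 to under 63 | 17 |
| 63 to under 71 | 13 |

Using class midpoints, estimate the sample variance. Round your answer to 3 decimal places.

Midpoints: 11, 19, 27, 35, 43, 51, 59, 67
n = 170, Σfm = 6574, mean = 38.6706
Σfm² = 297498
Σf(m − x̄)² = Σfm² − (Σfm)²/n = 297498 − 6574²/170 = 43277.5529
Sample variance = 43277.5529 / 169 = 256.0802

256.080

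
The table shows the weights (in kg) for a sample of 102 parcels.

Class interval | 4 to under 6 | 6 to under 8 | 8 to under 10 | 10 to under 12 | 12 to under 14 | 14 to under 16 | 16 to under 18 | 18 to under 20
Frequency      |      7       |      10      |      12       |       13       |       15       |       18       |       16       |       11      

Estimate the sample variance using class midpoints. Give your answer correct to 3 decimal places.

17.528

Midpoints: 5, 7, 9, 11, 13, 15, 17, 19
n = 102, Σfm = 1302, mean = 12.7647
Σfm² = 18390
Σf(m − x̄)² = Σfm² − (Σfm)²/n = 18390 − 1302²/102 = 1770.3529
Sample variance = 1770.3529 / 101 = 17.5282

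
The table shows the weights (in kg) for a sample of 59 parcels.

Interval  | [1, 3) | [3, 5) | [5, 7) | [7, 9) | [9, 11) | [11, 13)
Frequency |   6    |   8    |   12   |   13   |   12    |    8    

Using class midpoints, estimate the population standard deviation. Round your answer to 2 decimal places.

3.04

Midpoints: 2, 4, 6, 8, 10, 12
n = 59, Σfm = 436, mean = 7.3898
Σfm² = 3768
Σf(m − x̄)² = Σfm² − (Σfm)²/n = 3768 − 436²/59 = 546.0339
Population variance = 546.0339 / 59 = 9.2548
Standard deviation = √9.2548 = 3.0422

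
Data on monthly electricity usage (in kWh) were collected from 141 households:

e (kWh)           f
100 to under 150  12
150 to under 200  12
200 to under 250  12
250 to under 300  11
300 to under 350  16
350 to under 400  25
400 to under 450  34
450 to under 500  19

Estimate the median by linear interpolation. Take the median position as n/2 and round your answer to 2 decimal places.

Cumulative frequencies: 12, 24, 36, 47, 63, 88, 122, 141
n = 141; position = n/2 = 70.5.
This falls in the class 350 to under 400: L = 350, F = 63, f = 25, h = 50.
Median ≈ 350 + ((70.5 − 63) / 25) × 50 = 365.0000

365.00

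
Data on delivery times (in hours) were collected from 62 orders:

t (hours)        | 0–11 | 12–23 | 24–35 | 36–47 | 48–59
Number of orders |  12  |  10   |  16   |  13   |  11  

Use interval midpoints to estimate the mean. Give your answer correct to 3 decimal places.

29.694

Midpoints: 5.5, 17.5, 29.5, 41.5, 53.5
Σfm = 12×5.5 + 10×17.5 + 16×29.5 + 13×41.5 + 11×53.5 = 1841
n = Σf = 62
Mean = 1841 / 62 = 29.6935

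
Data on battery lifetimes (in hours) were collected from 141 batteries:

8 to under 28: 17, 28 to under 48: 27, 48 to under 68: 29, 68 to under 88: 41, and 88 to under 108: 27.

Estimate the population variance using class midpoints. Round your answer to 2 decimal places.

668.94

Midpoints: 18, 38, 58, 78, 98
n = 141, Σfm = 8858, mean = 62.8227
Σfm² = 650804
Σf(m − x̄)² = Σfm² − (Σfm)²/n = 650804 − 8858²/141 = 94320.5674
Population variance = 94320.5674 / 141 = 668.9402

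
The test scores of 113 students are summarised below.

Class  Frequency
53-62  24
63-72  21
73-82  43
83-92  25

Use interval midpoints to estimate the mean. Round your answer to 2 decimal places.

Midpoints: 57.5, 67.5, 77.5, 87.5
Σfm = 24×57.5 + 21×67.5 + 43×77.5 + 25×87.5 = 8317.5
n = Σf = 113
Mean = 8317.5 / 113 = 73.6062

73.61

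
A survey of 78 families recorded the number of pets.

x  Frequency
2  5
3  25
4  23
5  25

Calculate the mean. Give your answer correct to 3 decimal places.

3.872

Values: 2, 3, 4, 5
Σfx = 5×2 + 25×3 + 23×4 + 25×5 = 302
n = Σf = 78
Mean = 302 / 78 = 3.8718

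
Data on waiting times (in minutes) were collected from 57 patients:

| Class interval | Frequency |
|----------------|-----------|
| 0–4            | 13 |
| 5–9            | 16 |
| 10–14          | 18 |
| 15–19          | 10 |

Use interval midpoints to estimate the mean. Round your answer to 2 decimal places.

Midpoints: 2, 7, 12, 17
Σfm = 13×2 + 16×7 + 18×12 + 10×17 = 524
n = Σf = 57
Mean = 524 / 57 = 9.1930

9.19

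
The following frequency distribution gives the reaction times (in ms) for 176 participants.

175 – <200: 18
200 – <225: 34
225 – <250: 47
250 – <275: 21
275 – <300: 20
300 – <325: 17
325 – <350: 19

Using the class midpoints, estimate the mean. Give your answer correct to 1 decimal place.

Midpoints: 187.5, 212.5, 237.5, 262.5, 287.5, 312.5, 337.5
Σfm = 18×187.5 + 34×212.5 + 47×237.5 + 21×262.5 + 20×287.5 + 17×312.5 + 19×337.5 = 44750
n = Σf = 176
Mean = 44750 / 176 = 254.2614

254.3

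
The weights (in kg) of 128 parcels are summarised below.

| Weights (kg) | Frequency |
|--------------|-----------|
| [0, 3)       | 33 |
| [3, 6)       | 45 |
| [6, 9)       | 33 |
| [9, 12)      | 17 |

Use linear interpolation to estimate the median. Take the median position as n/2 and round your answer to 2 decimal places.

Cumulative frequencies: 33, 78, 111, 128
n = 128; position = n/2 = 64.
This falls in the class [3, 6): L = 3, F = 33, f = 45, h = 3.
Median ≈ 3 + ((64 − 33) / 45) × 3 = 5.0667

5.07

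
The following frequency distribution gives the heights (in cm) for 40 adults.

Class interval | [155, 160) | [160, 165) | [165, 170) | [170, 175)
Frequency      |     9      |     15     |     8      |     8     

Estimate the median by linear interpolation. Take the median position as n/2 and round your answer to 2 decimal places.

163.67

Cumulative frequencies: 9, 24, 32, 40
n = 40; position = n/2 = 20.
This falls in the class [160, 165): L = 160, F = 9, f = 15, h = 5.
Median ≈ 160 + ((20 − 9) / 15) × 5 = 163.6667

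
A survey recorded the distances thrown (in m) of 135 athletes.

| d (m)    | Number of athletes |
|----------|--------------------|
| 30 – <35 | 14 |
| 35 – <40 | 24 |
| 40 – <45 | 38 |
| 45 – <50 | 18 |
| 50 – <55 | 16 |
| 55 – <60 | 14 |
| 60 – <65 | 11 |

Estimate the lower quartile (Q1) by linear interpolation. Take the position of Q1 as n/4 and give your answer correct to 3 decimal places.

39.115

Cumulative frequencies: 14, 38, 76, 94, 110, 124, 135
n = 135; position = n/4 = 33.75.
This falls in the class 35 – <40: L = 35, F = 14, f = 24, h = 5.
Lower quartile ≈ 35 + ((33.75 − 14) / 24) × 5 = 39.1146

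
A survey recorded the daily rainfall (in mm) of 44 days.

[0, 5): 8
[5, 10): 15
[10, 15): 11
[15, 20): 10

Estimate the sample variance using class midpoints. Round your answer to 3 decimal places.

Midpoints: 2.5, 7.5, 12.5, 17.5
n = 44, Σfm = 445, mean = 10.1136
Σfm² = 5675
Σf(m − x̄)² = Σfm² − (Σfm)²/n = 5675 − 445²/44 = 1174.4318
Sample variance = 1174.4318 / 43 = 27.3124

27.312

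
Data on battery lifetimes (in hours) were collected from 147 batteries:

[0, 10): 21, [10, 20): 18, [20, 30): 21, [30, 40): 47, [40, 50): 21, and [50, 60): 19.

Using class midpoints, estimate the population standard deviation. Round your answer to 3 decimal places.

Midpoints: 5, 15, 25, 35, 45, 55
n = 147, Σfm = 4535, mean = 30.8503
Σfm² = 175275
Σf(m − x̄)² = Σfm² − (Σfm)²/n = 175275 − 4535²/147 = 35368.7075
Population variance = 35368.7075 / 147 = 240.6035
Standard deviation = √240.6035 = 15.5114

15.511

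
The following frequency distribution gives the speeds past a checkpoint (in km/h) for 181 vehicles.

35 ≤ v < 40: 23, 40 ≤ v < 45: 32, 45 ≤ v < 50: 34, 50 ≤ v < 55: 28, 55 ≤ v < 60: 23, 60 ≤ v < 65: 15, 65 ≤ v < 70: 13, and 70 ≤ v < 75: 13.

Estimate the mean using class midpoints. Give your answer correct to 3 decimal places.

51.865

Midpoints: 37.5, 42.5, 47.5, 52.5, 57.5, 62.5, 67.5, 72.5
Σfm = 23×37.5 + 32×42.5 + 34×47.5 + 28×52.5 + 23×57.5 + 15×62.5 + 13×67.5 + 13×72.5 = 9387.5
n = Σf = 181
Mean = 9387.5 / 181 = 51.8646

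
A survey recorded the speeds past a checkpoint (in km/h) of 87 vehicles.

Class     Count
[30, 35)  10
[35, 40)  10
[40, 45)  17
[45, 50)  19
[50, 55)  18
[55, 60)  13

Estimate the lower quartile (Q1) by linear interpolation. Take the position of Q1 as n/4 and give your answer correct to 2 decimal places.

40.51

Cumulative frequencies: 10, 20, 37, 56, 74, 87
n = 87; position = n/4 = 21.75.
This falls in the class [40, 45): L = 40, F = 20, f = 17, h = 5.
Lower quartile ≈ 40 + ((21.75 − 20) / 17) × 5 = 40.5147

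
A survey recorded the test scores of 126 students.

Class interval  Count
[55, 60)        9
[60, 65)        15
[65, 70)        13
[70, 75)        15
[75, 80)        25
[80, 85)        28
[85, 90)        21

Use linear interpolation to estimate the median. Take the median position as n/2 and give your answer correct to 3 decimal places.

77.200

Cumulative frequencies: 9, 24, 37, 52, 77, 105, 126
n = 126; position = n/2 = 63.
This falls in the class [75, 80): L = 75, F = 52, f = 25, h = 5.
Median ≈ 75 + ((63 − 52) / 25) × 5 = 77.2000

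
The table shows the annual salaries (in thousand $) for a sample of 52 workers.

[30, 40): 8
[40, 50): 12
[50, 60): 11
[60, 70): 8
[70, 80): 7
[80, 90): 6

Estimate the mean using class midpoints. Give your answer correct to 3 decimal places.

Midpoints: 35, 45, 55, 65, 75, 85
Σfm = 8×35 + 12×45 + 11×55 + 8×65 + 7×75 + 6×85 = 2980
n = Σf = 52
Mean = 2980 / 52 = 57.3077

57.308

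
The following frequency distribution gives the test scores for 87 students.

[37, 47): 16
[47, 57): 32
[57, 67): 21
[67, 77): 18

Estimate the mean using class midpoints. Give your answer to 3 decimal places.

Midpoints: 42, 52, 62, 72
Σfm = 16×42 + 32×52 + 21×62 + 18×72 = 4934
n = Σf = 87
Mean = 4934 / 87 = 56.7126

56.713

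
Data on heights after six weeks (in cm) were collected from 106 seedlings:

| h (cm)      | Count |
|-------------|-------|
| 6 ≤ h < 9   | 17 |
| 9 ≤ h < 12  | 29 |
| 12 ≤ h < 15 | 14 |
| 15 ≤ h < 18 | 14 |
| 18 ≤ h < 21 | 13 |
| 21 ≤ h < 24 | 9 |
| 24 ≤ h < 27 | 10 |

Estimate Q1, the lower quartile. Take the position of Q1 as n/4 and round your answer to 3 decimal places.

9.983

Cumulative frequencies: 17, 46, 60, 74, 87, 96, 106
n = 106; position = n/4 = 26.5.
This falls in the class 9 ≤ h < 12: L = 9, F = 17, f = 29, h = 3.
Lower quartile ≈ 9 + ((26.5 − 17) / 29) × 3 = 9.9828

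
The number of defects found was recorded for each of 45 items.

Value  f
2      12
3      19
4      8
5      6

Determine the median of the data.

3

Cumulative frequencies: 12, 31, 39, 45
n = 45, so the median is the value in position (n+1)/2 = 23.
Position 23 falls at value 3.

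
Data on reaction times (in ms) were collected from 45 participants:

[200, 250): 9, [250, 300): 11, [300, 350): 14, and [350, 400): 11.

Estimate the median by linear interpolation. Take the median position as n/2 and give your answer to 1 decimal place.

Cumulative frequencies: 9, 20, 34, 45
n = 45; position = n/2 = 22.5.
This falls in the class [300, 350): L = 300, F = 20, f = 14, h = 50.
Median ≈ 300 + ((22.5 − 20) / 14) × 50 = 308.9286

308.9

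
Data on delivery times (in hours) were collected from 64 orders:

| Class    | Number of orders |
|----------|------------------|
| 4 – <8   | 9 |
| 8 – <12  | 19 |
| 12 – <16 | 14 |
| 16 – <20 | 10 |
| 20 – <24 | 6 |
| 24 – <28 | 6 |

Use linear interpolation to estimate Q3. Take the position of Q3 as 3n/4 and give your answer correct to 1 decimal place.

18.4

Cumulative frequencies: 9, 28, 42, 52, 58, 64
n = 64; position = 3n/4 = 48.
This falls in the class 16 – <20: L = 16, F = 42, f = 10, h = 4.
Upper quartile ≈ 16 + ((48 − 42) / 10) × 4 = 18.4000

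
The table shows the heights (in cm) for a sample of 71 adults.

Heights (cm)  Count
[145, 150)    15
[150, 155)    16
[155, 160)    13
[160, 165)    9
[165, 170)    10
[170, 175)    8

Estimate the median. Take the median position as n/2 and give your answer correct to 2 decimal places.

Cumulative frequencies: 15, 31, 44, 53, 63, 71
n = 71; position = n/2 = 35.5.
This falls in the class [155, 160): L = 155, F = 31, f = 13, h = 5.
Median ≈ 155 + ((35.5 − 31) / 13) × 5 = 156.7308

156.73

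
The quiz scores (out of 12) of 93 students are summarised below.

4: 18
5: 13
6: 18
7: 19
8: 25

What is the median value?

6

Cumulative frequencies: 18, 31, 49, 68, 93
n = 93, so the median is the value in position (n+1)/2 = 47.
Position 47 falls at value 6.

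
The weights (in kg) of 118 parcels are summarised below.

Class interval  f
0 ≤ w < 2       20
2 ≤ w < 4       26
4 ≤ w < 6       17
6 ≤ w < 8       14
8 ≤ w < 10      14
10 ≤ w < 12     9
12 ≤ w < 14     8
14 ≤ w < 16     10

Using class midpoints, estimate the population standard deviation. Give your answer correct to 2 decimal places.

Midpoints: 1, 3, 5, 7, 9, 11, 13, 15
n = 118, Σfm = 760, mean = 6.4407
Σfm² = 7190
Σf(m − x̄)² = Σfm² − (Σfm)²/n = 7190 − 760²/118 = 2295.0847
Population variance = 2295.0847 / 118 = 19.4499
Standard deviation = √19.4499 = 4.4102

4.41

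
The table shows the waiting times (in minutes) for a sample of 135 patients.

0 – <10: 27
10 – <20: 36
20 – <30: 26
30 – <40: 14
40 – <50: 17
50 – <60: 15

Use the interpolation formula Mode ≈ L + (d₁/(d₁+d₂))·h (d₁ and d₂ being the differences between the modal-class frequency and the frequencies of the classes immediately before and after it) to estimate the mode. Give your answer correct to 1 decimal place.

Modal class: 10 – <20 (highest frequency 36).
d₁ = 36 − 27 = 9, d₂ = 36 − 26 = 10
Mode ≈ 10 + (9/(9+10)) × 10 = 10 + 4.7368 = 14.7368

14.7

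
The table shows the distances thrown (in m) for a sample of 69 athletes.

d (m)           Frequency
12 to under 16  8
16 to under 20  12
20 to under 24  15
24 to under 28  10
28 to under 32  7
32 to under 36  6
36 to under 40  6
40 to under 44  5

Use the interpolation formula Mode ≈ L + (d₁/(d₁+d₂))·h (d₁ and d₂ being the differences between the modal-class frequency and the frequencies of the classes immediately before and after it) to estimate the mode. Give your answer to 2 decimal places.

Modal class: 20 to under 24 (highest frequency 15).
d₁ = 15 − 12 = 3, d₂ = 15 − 10 = 5
Mode ≈ 20 + (3/(3+5)) × 4 = 20 + 1.5000 = 21.5000

21.50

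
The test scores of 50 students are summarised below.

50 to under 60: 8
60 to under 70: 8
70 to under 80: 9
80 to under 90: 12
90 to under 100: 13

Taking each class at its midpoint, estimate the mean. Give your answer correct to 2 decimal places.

Midpoints: 55, 65, 75, 85, 95
Σfm = 8×55 + 8×65 + 9×75 + 12×85 + 13×95 = 3890
n = Σf = 50
Mean = 3890 / 50 = 77.8000

77.80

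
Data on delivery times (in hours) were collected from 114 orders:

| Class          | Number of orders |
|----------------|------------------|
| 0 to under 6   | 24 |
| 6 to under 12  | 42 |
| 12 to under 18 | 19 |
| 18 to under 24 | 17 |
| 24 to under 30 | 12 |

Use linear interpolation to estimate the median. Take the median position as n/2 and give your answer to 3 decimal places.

Cumulative frequencies: 24, 66, 85, 102, 114
n = 114; position = n/2 = 57.
This falls in the class 6 to under 12: L = 6, F = 24, f = 42, h = 6.
Median ≈ 6 + ((57 − 24) / 42) × 6 = 10.7143

10.714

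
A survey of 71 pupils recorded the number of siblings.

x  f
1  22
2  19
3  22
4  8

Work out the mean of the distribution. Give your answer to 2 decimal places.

2.23

Values: 1, 2, 3, 4
Σfx = 22×1 + 19×2 + 22×3 + 8×4 = 158
n = Σf = 71
Mean = 158 / 71 = 2.2254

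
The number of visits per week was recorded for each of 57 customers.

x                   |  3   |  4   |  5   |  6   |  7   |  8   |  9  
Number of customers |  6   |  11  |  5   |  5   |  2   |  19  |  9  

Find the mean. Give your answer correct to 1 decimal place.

Values: 3, 4, 5, 6, 7, 8, 9
Σfx = 6×3 + 11×4 + 5×5 + 5×6 + 2×7 + 19×8 + 9×9 = 364
n = Σf = 57
Mean = 364 / 57 = 6.3860

6.4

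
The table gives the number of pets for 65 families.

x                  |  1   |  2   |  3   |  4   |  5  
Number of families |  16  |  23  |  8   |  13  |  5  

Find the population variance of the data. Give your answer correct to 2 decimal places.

Values: 1, 2, 3, 4, 5
n = 65, Σfx = 163, mean = 2.5077
Σfx² = 513
Σf(x − x̄)² = Σfx² − (Σfx)²/n = 513 − 163²/65 = 104.2462
Population variance = 104.2462 / 65 = 1.6038

1.60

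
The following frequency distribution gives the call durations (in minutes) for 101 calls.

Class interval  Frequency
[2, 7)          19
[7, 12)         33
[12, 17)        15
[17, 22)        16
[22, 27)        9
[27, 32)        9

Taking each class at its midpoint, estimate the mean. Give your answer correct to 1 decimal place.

Midpoints: 4.5, 9.5, 14.5, 19.5, 24.5, 29.5
Σfm = 19×4.5 + 33×9.5 + 15×14.5 + 16×19.5 + 9×24.5 + 9×29.5 = 1414.5
n = Σf = 101
Mean = 1414.5 / 101 = 14.0050

14.0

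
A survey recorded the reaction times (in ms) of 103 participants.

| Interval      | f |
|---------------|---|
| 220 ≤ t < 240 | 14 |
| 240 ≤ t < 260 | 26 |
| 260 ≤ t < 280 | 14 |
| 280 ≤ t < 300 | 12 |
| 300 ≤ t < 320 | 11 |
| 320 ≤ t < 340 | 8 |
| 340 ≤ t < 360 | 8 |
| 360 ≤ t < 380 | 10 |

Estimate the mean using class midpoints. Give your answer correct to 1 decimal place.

Midpoints: 230, 250, 270, 290, 310, 330, 350, 370
Σfm = 14×230 + 26×250 + 14×270 + 12×290 + 11×310 + 8×330 + 8×350 + 10×370 = 29530
n = Σf = 103
Mean = 29530 / 103 = 286.6990

286.7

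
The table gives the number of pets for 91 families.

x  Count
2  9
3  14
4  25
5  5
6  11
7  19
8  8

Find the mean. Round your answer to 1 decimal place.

Values: 2, 3, 4, 5, 6, 7, 8
Σfx = 9×2 + 14×3 + 25×4 + 5×5 + 11×6 + 19×7 + 8×8 = 448
n = Σf = 91
Mean = 448 / 91 = 4.9231

4.9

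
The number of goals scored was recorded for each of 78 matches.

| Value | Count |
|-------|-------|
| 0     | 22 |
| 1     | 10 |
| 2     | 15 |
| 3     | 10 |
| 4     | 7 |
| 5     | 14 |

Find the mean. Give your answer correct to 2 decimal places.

Values: 0, 1, 2, 3, 4, 5
Σfx = 22×0 + 10×1 + 15×2 + 10×3 + 7×4 + 14×5 = 168
n = Σf = 78
Mean = 168 / 78 = 2.1538

2.15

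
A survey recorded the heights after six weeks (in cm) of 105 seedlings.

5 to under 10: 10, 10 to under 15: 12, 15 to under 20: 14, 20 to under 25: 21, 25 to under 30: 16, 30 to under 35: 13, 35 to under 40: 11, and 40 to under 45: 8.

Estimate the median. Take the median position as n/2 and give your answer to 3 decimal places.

Cumulative frequencies: 10, 22, 36, 57, 73, 86, 97, 105
n = 105; position = n/2 = 52.5.
This falls in the class 20 to under 25: L = 20, F = 36, f = 21, h = 5.
Median ≈ 20 + ((52.5 − 36) / 21) × 5 = 23.9286

23.929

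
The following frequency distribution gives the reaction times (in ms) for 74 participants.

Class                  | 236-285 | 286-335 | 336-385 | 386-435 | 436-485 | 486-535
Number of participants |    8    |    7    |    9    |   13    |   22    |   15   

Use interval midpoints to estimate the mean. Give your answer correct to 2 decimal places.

Midpoints: 260.5, 310.5, 360.5, 410.5, 460.5, 510.5
Σfm = 8×260.5 + 7×310.5 + 9×360.5 + 13×410.5 + 22×460.5 + 15×510.5 = 30627
n = Σf = 74
Mean = 30627 / 74 = 413.8784

413.88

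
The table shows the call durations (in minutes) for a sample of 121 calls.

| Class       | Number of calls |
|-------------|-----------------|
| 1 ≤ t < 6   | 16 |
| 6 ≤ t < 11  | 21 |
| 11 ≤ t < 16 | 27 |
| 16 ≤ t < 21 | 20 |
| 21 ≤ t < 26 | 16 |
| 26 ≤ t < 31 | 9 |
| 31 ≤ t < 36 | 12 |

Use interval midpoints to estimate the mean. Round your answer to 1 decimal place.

Midpoints: 3.5, 8.5, 13.5, 18.5, 23.5, 28.5, 33.5
Σfm = 16×3.5 + 21×8.5 + 27×13.5 + 20×18.5 + 16×23.5 + 9×28.5 + 12×33.5 = 2003.5
n = Σf = 121
Mean = 2003.5 / 121 = 16.5579

16.6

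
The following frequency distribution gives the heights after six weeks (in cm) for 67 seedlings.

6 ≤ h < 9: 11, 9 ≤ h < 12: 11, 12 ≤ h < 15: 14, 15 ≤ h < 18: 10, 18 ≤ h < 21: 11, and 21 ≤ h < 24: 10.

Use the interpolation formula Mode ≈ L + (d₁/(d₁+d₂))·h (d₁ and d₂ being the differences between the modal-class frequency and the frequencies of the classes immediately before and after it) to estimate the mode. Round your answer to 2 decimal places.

13.29

Modal class: 12 ≤ h < 15 (highest frequency 14).
d₁ = 14 − 11 = 3, d₂ = 14 − 10 = 4
Mode ≈ 12 + (3/(3+4)) × 3 = 12 + 1.2857 = 13.2857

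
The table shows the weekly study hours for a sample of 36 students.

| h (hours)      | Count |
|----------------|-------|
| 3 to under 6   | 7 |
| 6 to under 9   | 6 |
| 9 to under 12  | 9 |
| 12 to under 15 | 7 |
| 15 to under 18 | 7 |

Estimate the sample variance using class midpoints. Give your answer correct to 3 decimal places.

17.736

Midpoints: 4.5, 7.5, 10.5, 13.5, 16.5
n = 36, Σfm = 381, mean = 10.5833
Σfm² = 4653
Σf(m − x̄)² = Σfm² − (Σfm)²/n = 4653 − 381²/36 = 620.7500
Sample variance = 620.7500 / 35 = 17.7357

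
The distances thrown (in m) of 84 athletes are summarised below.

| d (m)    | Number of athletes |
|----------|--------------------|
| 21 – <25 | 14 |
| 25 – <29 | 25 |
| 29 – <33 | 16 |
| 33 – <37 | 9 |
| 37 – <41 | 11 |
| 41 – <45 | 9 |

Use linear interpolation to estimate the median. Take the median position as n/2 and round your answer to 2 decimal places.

Cumulative frequencies: 14, 39, 55, 64, 75, 84
n = 84; position = n/2 = 42.
This falls in the class 29 – <33: L = 29, F = 39, f = 16, h = 4.
Median ≈ 29 + ((42 − 39) / 16) × 4 = 29.7500

29.75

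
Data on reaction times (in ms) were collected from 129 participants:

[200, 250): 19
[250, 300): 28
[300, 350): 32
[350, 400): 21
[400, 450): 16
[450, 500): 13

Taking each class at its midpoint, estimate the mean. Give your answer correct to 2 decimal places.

Midpoints: 225, 275, 325, 375, 425, 475
Σfm = 19×225 + 28×275 + 32×325 + 21×375 + 16×425 + 13×475 = 43225
n = Σf = 129
Mean = 43225 / 129 = 335.0775

335.08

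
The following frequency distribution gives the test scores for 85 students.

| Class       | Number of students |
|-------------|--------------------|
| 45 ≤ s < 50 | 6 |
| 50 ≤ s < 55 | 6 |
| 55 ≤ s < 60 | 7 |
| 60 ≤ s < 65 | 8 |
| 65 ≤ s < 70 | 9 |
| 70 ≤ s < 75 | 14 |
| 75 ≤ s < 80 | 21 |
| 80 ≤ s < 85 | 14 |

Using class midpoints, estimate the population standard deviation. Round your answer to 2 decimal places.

10.80

Midpoints: 47.5, 52.5, 57.5, 62.5, 67.5, 72.5, 77.5, 82.5
n = 85, Σfm = 5907.5, mean = 69.5000
Σfm² = 420481.25
Σf(m − x̄)² = Σfm² − (Σfm)²/n = 420481.25 − 5907.5²/85 = 9910.0000
Population variance = 9910.0000 / 85 = 116.5882
Standard deviation = √116.5882 = 10.7976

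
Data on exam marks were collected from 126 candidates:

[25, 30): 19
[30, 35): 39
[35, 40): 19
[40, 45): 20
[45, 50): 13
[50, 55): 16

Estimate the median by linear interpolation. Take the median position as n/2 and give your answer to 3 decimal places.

36.316

Cumulative frequencies: 19, 58, 77, 97, 110, 126
n = 126; position = n/2 = 63.
This falls in the class [35, 40): L = 35, F = 58, f = 19, h = 5.
Median ≈ 35 + ((63 − 58) / 19) × 5 = 36.3158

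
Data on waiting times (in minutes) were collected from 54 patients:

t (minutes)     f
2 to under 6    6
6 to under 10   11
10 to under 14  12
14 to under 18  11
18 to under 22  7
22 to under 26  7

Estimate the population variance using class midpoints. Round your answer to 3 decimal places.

Midpoints: 4, 8, 12, 16, 20, 24
n = 54, Σfm = 740, mean = 13.7037
Σfm² = 12176
Σf(m − x̄)² = Σfm² − (Σfm)²/n = 12176 − 740²/54 = 2035.2593
Population variance = 2035.2593 / 54 = 37.6900

37.690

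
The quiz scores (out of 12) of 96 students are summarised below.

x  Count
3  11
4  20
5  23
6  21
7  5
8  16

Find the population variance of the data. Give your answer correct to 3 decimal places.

Values: 3, 4, 5, 6, 7, 8
n = 96, Σfx = 517, mean = 5.3854
Σfx² = 3019
Σf(x − x̄)² = Σfx² − (Σfx)²/n = 3019 − 517²/96 = 234.7396
Population variance = 234.7396 / 96 = 2.4452

2.445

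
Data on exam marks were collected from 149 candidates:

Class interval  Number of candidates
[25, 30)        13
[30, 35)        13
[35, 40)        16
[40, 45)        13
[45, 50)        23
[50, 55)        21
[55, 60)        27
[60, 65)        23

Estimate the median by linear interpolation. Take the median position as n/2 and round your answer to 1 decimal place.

Cumulative frequencies: 13, 26, 42, 55, 78, 99, 126, 149
n = 149; position = n/2 = 74.5.
This falls in the class [45, 50): L = 45, F = 55, f = 23, h = 5.
Median ≈ 45 + ((74.5 − 55) / 23) × 5 = 49.2391

49.2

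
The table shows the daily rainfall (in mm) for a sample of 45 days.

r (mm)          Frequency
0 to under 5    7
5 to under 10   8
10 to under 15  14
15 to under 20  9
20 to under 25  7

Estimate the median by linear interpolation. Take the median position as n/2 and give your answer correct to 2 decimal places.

Cumulative frequencies: 7, 15, 29, 38, 45
n = 45; position = n/2 = 22.5.
This falls in the class 10 to under 15: L = 10, F = 15, f = 14, h = 5.
Median ≈ 10 + ((22.5 − 15) / 14) × 5 = 12.6786

12.68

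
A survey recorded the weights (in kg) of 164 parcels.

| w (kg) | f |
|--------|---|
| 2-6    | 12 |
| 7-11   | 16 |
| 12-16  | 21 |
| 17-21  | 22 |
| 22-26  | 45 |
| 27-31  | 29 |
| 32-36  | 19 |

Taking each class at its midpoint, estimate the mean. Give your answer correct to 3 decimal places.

Midpoints: 4, 9, 14, 19, 24, 29, 34
Σfm = 12×4 + 16×9 + 21×14 + 22×19 + 45×24 + 29×29 + 19×34 = 3471
n = Σf = 164
Mean = 3471 / 164 = 21.1646

21.165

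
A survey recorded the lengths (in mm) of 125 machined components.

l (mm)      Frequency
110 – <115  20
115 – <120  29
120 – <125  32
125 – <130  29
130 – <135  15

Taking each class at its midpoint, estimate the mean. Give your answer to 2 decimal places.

Midpoints: 112.5, 117.5, 122.5, 127.5, 132.5
Σfm = 20×112.5 + 29×117.5 + 32×122.5 + 29×127.5 + 15×132.5 = 15262.5
n = Σf = 125
Mean = 15262.5 / 125 = 122.1000

122.10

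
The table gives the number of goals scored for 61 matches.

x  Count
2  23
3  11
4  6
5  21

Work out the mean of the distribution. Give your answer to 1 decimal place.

3.4

Values: 2, 3, 4, 5
Σfx = 23×2 + 11×3 + 6×4 + 21×5 = 208
n = Σf = 61
Mean = 208 / 61 = 3.4098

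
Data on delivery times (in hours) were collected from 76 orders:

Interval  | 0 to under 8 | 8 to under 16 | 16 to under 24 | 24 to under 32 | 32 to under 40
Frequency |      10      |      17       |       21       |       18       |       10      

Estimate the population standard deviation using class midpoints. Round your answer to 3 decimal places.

9.840

Midpoints: 4, 12, 20, 28, 36
n = 76, Σfm = 1528, mean = 20.1053
Σfm² = 38080
Σf(m − x̄)² = Σfm² − (Σfm)²/n = 38080 − 1528²/76 = 7359.1579
Population variance = 7359.1579 / 76 = 96.8310
Standard deviation = √96.8310 = 9.8403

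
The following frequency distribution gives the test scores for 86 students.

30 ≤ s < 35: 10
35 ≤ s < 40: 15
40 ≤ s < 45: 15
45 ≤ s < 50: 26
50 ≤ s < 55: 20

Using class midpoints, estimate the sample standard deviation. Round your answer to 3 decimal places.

6.638

Midpoints: 32.5, 37.5, 42.5, 47.5, 52.5
n = 86, Σfm = 3810, mean = 44.3023
Σfm² = 172537.5
Σf(m − x̄)² = Σfm² − (Σfm)²/n = 172537.5 − 3810²/86 = 3745.6395
Sample variance = 3745.6395 / 85 = 44.0663
Standard deviation = √44.0663 = 6.6382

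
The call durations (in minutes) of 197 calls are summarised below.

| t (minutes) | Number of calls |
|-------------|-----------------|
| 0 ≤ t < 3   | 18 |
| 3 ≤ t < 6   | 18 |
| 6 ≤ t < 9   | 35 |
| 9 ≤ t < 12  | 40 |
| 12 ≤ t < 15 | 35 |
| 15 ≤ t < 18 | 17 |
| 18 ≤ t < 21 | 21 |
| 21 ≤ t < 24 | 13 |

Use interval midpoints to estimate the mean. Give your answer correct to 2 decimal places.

Midpoints: 1.5, 4.5, 7.5, 10.5, 13.5, 16.5, 19.5, 22.5
Σfm = 18×1.5 + 18×4.5 + 35×7.5 + 40×10.5 + 35×13.5 + 17×16.5 + 21×19.5 + 13×22.5 = 2245.5
n = Σf = 197
Mean = 2245.5 / 197 = 11.3985

11.40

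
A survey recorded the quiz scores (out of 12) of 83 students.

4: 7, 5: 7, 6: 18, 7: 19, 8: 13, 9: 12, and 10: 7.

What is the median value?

7

Cumulative frequencies: 7, 14, 32, 51, 64, 76, 83
n = 83, so the median is the value in position (n+1)/2 = 42.
Position 42 falls at value 7.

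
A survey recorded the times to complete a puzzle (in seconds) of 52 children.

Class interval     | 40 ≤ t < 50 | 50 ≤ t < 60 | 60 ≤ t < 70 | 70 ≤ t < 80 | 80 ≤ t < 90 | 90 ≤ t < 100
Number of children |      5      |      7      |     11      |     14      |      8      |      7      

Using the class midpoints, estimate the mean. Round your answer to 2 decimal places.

71.54

Midpoints: 45, 55, 65, 75, 85, 95
Σfm = 5×45 + 7×55 + 11×65 + 14×75 + 8×85 + 7×95 = 3720
n = Σf = 52
Mean = 3720 / 52 = 71.5385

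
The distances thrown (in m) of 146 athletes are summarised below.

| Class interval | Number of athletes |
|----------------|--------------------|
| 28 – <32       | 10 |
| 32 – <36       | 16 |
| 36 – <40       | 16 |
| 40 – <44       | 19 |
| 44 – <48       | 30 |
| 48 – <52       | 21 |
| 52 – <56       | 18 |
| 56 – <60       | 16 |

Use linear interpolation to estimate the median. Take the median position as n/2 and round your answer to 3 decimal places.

Cumulative frequencies: 10, 26, 42, 61, 91, 112, 130, 146
n = 146; position = n/2 = 73.
This falls in the class 44 – <48: L = 44, F = 61, f = 30, h = 4.
Median ≈ 44 + ((73 − 61) / 30) × 4 = 45.6000

45.600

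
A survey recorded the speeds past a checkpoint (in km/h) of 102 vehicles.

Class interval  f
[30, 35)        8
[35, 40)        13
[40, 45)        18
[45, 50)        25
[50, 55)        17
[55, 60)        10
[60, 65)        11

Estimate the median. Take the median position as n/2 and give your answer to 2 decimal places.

Cumulative frequencies: 8, 21, 39, 64, 81, 91, 102
n = 102; position = n/2 = 51.
This falls in the class [45, 50): L = 45, F = 39, f = 25, h = 5.
Median ≈ 45 + ((51 − 39) / 25) × 5 = 47.4000

47.40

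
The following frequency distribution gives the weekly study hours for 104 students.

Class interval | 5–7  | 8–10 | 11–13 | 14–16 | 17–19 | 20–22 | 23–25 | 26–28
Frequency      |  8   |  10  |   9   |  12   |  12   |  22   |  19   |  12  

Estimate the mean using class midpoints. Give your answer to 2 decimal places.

18.12

Midpoints: 6, 9, 12, 15, 18, 21, 24, 27
Σfm = 8×6 + 10×9 + 9×12 + 12×15 + 12×18 + 22×21 + 19×24 + 12×27 = 1884
n = Σf = 104
Mean = 1884 / 104 = 18.1154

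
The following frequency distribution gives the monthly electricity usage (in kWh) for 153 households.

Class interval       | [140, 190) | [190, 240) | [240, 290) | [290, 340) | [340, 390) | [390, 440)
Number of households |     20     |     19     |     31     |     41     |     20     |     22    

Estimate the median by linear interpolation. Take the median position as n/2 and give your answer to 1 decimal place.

Cumulative frequencies: 20, 39, 70, 111, 131, 153
n = 153; position = n/2 = 76.5.
This falls in the class [290, 340): L = 290, F = 70, f = 41, h = 50.
Median ≈ 290 + ((76.5 − 70) / 41) × 50 = 297.9268

297.9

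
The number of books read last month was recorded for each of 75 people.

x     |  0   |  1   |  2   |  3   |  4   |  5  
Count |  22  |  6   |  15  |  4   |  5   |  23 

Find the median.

2

Cumulative frequencies: 22, 28, 43, 47, 52, 75
n = 75, so the median is the value in position (n+1)/2 = 38.
Position 38 falls at value 2.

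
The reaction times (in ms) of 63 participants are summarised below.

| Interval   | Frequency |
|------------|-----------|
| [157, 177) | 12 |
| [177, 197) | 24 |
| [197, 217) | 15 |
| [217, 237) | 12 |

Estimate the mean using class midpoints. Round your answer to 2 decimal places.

Midpoints: 167, 187, 207, 227
Σfm = 12×167 + 24×187 + 15×207 + 12×227 = 12321
n = Σf = 63
Mean = 12321 / 63 = 195.5714

195.57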